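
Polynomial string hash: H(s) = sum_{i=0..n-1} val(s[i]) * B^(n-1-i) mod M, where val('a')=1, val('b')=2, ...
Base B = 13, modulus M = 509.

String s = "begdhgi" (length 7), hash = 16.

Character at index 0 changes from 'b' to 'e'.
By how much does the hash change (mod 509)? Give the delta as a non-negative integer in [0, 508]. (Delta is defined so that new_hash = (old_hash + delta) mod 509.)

Answer: 395

Derivation:
Delta formula: (val(new) - val(old)) * B^(n-1-k) mod M
  val('e') - val('b') = 5 - 2 = 3
  B^(n-1-k) = 13^6 mod 509 = 471
  Delta = 3 * 471 mod 509 = 395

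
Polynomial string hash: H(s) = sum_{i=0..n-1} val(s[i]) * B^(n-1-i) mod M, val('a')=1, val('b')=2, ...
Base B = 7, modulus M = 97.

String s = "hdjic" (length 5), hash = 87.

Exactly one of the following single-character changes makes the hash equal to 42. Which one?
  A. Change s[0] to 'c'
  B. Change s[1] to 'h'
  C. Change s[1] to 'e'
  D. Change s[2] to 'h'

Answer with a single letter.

Answer: C

Derivation:
Option A: s[0]='h'->'c', delta=(3-8)*7^4 mod 97 = 23, hash=87+23 mod 97 = 13
Option B: s[1]='d'->'h', delta=(8-4)*7^3 mod 97 = 14, hash=87+14 mod 97 = 4
Option C: s[1]='d'->'e', delta=(5-4)*7^3 mod 97 = 52, hash=87+52 mod 97 = 42 <-- target
Option D: s[2]='j'->'h', delta=(8-10)*7^2 mod 97 = 96, hash=87+96 mod 97 = 86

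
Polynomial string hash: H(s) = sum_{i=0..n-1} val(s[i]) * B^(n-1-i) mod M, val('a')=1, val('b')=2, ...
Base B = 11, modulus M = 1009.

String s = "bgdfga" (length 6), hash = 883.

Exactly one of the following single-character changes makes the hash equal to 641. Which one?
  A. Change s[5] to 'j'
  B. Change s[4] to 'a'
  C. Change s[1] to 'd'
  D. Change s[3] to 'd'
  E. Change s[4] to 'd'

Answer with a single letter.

Option A: s[5]='a'->'j', delta=(10-1)*11^0 mod 1009 = 9, hash=883+9 mod 1009 = 892
Option B: s[4]='g'->'a', delta=(1-7)*11^1 mod 1009 = 943, hash=883+943 mod 1009 = 817
Option C: s[1]='g'->'d', delta=(4-7)*11^4 mod 1009 = 473, hash=883+473 mod 1009 = 347
Option D: s[3]='f'->'d', delta=(4-6)*11^2 mod 1009 = 767, hash=883+767 mod 1009 = 641 <-- target
Option E: s[4]='g'->'d', delta=(4-7)*11^1 mod 1009 = 976, hash=883+976 mod 1009 = 850

Answer: D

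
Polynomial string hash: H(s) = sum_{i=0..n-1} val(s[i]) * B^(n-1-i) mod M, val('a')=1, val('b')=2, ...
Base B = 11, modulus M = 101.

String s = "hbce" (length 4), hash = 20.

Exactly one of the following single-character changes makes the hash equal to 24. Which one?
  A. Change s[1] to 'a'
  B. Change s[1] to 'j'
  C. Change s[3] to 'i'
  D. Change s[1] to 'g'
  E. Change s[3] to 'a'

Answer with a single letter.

Option A: s[1]='b'->'a', delta=(1-2)*11^2 mod 101 = 81, hash=20+81 mod 101 = 0
Option B: s[1]='b'->'j', delta=(10-2)*11^2 mod 101 = 59, hash=20+59 mod 101 = 79
Option C: s[3]='e'->'i', delta=(9-5)*11^0 mod 101 = 4, hash=20+4 mod 101 = 24 <-- target
Option D: s[1]='b'->'g', delta=(7-2)*11^2 mod 101 = 100, hash=20+100 mod 101 = 19
Option E: s[3]='e'->'a', delta=(1-5)*11^0 mod 101 = 97, hash=20+97 mod 101 = 16

Answer: C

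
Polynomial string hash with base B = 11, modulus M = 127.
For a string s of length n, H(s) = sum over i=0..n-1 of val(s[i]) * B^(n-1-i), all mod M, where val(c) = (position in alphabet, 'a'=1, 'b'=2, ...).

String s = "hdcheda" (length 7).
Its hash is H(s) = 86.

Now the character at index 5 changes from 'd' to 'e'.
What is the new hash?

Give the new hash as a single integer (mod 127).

Answer: 97

Derivation:
val('d') = 4, val('e') = 5
Position k = 5, exponent = n-1-k = 1
B^1 mod M = 11^1 mod 127 = 11
Delta = (5 - 4) * 11 mod 127 = 11
New hash = (86 + 11) mod 127 = 97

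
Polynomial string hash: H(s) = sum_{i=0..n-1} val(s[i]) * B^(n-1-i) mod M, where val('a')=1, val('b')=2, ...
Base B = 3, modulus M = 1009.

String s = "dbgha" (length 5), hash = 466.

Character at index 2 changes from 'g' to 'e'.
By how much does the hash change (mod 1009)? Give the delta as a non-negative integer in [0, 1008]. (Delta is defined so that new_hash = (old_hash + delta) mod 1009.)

Delta formula: (val(new) - val(old)) * B^(n-1-k) mod M
  val('e') - val('g') = 5 - 7 = -2
  B^(n-1-k) = 3^2 mod 1009 = 9
  Delta = -2 * 9 mod 1009 = 991

Answer: 991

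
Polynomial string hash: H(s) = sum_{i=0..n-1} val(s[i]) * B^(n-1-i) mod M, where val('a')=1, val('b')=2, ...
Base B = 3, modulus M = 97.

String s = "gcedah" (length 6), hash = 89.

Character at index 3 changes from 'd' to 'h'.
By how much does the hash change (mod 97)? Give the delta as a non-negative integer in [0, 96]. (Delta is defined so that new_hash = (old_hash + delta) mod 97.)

Delta formula: (val(new) - val(old)) * B^(n-1-k) mod M
  val('h') - val('d') = 8 - 4 = 4
  B^(n-1-k) = 3^2 mod 97 = 9
  Delta = 4 * 9 mod 97 = 36

Answer: 36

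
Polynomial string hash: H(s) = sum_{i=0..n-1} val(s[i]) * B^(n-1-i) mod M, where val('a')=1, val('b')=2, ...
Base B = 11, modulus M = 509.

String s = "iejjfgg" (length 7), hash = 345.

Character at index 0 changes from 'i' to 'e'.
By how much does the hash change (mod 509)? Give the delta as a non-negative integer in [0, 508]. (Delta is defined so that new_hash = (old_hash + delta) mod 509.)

Answer: 54

Derivation:
Delta formula: (val(new) - val(old)) * B^(n-1-k) mod M
  val('e') - val('i') = 5 - 9 = -4
  B^(n-1-k) = 11^6 mod 509 = 241
  Delta = -4 * 241 mod 509 = 54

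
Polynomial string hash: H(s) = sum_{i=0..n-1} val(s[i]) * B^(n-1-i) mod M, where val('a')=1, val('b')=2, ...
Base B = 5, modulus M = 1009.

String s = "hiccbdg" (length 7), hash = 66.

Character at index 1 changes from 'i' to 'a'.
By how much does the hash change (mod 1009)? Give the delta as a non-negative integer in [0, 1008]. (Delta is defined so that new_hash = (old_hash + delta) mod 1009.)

Delta formula: (val(new) - val(old)) * B^(n-1-k) mod M
  val('a') - val('i') = 1 - 9 = -8
  B^(n-1-k) = 5^5 mod 1009 = 98
  Delta = -8 * 98 mod 1009 = 225

Answer: 225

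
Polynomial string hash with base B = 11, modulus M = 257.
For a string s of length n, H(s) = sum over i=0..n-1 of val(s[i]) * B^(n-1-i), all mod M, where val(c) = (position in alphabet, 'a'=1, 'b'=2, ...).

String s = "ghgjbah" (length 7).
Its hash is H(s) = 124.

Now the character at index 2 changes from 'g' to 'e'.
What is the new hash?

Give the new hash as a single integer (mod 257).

val('g') = 7, val('e') = 5
Position k = 2, exponent = n-1-k = 4
B^4 mod M = 11^4 mod 257 = 249
Delta = (5 - 7) * 249 mod 257 = 16
New hash = (124 + 16) mod 257 = 140

Answer: 140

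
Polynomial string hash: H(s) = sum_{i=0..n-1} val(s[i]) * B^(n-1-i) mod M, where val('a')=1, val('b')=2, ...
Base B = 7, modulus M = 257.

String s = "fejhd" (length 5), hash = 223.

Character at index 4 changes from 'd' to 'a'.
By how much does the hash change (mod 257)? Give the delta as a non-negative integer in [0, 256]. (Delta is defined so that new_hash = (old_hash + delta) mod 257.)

Answer: 254

Derivation:
Delta formula: (val(new) - val(old)) * B^(n-1-k) mod M
  val('a') - val('d') = 1 - 4 = -3
  B^(n-1-k) = 7^0 mod 257 = 1
  Delta = -3 * 1 mod 257 = 254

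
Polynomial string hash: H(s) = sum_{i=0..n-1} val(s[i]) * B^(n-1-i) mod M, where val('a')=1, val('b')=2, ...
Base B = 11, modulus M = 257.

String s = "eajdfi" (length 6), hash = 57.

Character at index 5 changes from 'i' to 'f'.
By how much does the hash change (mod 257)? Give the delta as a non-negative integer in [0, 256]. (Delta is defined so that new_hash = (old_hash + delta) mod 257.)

Delta formula: (val(new) - val(old)) * B^(n-1-k) mod M
  val('f') - val('i') = 6 - 9 = -3
  B^(n-1-k) = 11^0 mod 257 = 1
  Delta = -3 * 1 mod 257 = 254

Answer: 254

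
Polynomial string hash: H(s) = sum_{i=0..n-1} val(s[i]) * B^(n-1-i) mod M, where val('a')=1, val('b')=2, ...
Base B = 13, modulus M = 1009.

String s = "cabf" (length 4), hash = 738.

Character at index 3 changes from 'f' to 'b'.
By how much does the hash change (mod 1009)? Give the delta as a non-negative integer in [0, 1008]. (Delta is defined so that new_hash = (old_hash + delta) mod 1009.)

Delta formula: (val(new) - val(old)) * B^(n-1-k) mod M
  val('b') - val('f') = 2 - 6 = -4
  B^(n-1-k) = 13^0 mod 1009 = 1
  Delta = -4 * 1 mod 1009 = 1005

Answer: 1005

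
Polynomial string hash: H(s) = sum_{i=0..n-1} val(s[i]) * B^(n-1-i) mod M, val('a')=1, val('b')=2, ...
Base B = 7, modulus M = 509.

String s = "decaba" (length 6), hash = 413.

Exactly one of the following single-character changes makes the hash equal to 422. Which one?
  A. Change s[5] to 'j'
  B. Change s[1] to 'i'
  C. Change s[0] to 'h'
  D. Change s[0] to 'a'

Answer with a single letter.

Answer: A

Derivation:
Option A: s[5]='a'->'j', delta=(10-1)*7^0 mod 509 = 9, hash=413+9 mod 509 = 422 <-- target
Option B: s[1]='e'->'i', delta=(9-5)*7^4 mod 509 = 442, hash=413+442 mod 509 = 346
Option C: s[0]='d'->'h', delta=(8-4)*7^5 mod 509 = 40, hash=413+40 mod 509 = 453
Option D: s[0]='d'->'a', delta=(1-4)*7^5 mod 509 = 479, hash=413+479 mod 509 = 383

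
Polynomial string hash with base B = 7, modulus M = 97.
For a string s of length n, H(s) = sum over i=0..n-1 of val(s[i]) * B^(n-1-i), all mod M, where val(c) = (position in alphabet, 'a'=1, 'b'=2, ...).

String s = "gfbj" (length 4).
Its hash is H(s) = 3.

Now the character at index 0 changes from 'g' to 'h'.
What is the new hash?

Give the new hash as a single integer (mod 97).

Answer: 55

Derivation:
val('g') = 7, val('h') = 8
Position k = 0, exponent = n-1-k = 3
B^3 mod M = 7^3 mod 97 = 52
Delta = (8 - 7) * 52 mod 97 = 52
New hash = (3 + 52) mod 97 = 55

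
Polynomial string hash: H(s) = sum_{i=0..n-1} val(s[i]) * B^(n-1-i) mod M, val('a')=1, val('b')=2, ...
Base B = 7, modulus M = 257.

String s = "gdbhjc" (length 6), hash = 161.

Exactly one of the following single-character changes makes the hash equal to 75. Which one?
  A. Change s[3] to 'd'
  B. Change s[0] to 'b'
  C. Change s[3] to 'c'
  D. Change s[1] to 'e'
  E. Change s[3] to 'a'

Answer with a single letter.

Option A: s[3]='h'->'d', delta=(4-8)*7^2 mod 257 = 61, hash=161+61 mod 257 = 222
Option B: s[0]='g'->'b', delta=(2-7)*7^5 mod 257 = 4, hash=161+4 mod 257 = 165
Option C: s[3]='h'->'c', delta=(3-8)*7^2 mod 257 = 12, hash=161+12 mod 257 = 173
Option D: s[1]='d'->'e', delta=(5-4)*7^4 mod 257 = 88, hash=161+88 mod 257 = 249
Option E: s[3]='h'->'a', delta=(1-8)*7^2 mod 257 = 171, hash=161+171 mod 257 = 75 <-- target

Answer: E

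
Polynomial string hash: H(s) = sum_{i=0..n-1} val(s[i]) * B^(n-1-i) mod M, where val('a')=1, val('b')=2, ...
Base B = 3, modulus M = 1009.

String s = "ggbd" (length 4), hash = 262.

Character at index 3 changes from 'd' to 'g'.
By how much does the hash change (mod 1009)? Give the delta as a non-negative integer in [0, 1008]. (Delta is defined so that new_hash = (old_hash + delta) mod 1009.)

Answer: 3

Derivation:
Delta formula: (val(new) - val(old)) * B^(n-1-k) mod M
  val('g') - val('d') = 7 - 4 = 3
  B^(n-1-k) = 3^0 mod 1009 = 1
  Delta = 3 * 1 mod 1009 = 3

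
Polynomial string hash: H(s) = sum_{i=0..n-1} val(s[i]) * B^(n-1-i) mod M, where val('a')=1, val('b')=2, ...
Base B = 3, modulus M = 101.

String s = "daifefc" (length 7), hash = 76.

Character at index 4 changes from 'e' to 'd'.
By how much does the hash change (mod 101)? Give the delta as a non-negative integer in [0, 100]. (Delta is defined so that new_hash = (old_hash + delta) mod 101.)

Delta formula: (val(new) - val(old)) * B^(n-1-k) mod M
  val('d') - val('e') = 4 - 5 = -1
  B^(n-1-k) = 3^2 mod 101 = 9
  Delta = -1 * 9 mod 101 = 92

Answer: 92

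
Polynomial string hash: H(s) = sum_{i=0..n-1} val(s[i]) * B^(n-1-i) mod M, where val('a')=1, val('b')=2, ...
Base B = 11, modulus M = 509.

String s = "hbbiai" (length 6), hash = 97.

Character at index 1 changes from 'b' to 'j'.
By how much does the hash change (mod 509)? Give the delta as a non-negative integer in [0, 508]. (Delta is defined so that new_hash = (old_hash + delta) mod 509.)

Delta formula: (val(new) - val(old)) * B^(n-1-k) mod M
  val('j') - val('b') = 10 - 2 = 8
  B^(n-1-k) = 11^4 mod 509 = 389
  Delta = 8 * 389 mod 509 = 58

Answer: 58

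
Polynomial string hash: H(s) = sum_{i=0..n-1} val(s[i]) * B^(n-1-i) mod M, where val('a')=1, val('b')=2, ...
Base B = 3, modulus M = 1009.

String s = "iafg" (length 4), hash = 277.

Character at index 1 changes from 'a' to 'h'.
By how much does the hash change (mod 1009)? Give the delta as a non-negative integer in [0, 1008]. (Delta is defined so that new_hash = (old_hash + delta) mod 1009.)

Answer: 63

Derivation:
Delta formula: (val(new) - val(old)) * B^(n-1-k) mod M
  val('h') - val('a') = 8 - 1 = 7
  B^(n-1-k) = 3^2 mod 1009 = 9
  Delta = 7 * 9 mod 1009 = 63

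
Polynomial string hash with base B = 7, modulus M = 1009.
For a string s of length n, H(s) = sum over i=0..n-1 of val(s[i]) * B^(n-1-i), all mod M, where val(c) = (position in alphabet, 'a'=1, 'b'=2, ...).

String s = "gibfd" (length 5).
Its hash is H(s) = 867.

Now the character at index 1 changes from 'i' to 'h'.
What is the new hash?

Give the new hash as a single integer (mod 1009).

Answer: 524

Derivation:
val('i') = 9, val('h') = 8
Position k = 1, exponent = n-1-k = 3
B^3 mod M = 7^3 mod 1009 = 343
Delta = (8 - 9) * 343 mod 1009 = 666
New hash = (867 + 666) mod 1009 = 524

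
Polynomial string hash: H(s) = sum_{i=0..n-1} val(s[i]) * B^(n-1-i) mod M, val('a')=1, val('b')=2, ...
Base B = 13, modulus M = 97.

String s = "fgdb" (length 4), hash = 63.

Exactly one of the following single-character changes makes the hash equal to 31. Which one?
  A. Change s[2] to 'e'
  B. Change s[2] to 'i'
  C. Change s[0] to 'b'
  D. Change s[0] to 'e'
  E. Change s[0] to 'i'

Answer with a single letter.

Option A: s[2]='d'->'e', delta=(5-4)*13^1 mod 97 = 13, hash=63+13 mod 97 = 76
Option B: s[2]='d'->'i', delta=(9-4)*13^1 mod 97 = 65, hash=63+65 mod 97 = 31 <-- target
Option C: s[0]='f'->'b', delta=(2-6)*13^3 mod 97 = 39, hash=63+39 mod 97 = 5
Option D: s[0]='f'->'e', delta=(5-6)*13^3 mod 97 = 34, hash=63+34 mod 97 = 0
Option E: s[0]='f'->'i', delta=(9-6)*13^3 mod 97 = 92, hash=63+92 mod 97 = 58

Answer: B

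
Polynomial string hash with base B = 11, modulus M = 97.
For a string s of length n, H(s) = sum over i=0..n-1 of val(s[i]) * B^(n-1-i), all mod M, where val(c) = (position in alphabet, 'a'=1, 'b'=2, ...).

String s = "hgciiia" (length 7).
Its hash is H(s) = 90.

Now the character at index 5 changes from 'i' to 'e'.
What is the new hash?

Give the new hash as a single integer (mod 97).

val('i') = 9, val('e') = 5
Position k = 5, exponent = n-1-k = 1
B^1 mod M = 11^1 mod 97 = 11
Delta = (5 - 9) * 11 mod 97 = 53
New hash = (90 + 53) mod 97 = 46

Answer: 46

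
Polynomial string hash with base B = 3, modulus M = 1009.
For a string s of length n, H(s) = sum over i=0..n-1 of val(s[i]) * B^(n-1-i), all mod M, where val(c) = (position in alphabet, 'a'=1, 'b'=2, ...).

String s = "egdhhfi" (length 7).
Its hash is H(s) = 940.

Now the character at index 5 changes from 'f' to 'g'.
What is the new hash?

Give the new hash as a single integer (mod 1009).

val('f') = 6, val('g') = 7
Position k = 5, exponent = n-1-k = 1
B^1 mod M = 3^1 mod 1009 = 3
Delta = (7 - 6) * 3 mod 1009 = 3
New hash = (940 + 3) mod 1009 = 943

Answer: 943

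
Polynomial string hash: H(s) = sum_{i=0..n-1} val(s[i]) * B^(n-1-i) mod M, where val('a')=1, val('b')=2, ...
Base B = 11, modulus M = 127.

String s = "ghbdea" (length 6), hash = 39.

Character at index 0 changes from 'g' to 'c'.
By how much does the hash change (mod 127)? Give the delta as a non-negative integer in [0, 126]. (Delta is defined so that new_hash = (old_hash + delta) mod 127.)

Delta formula: (val(new) - val(old)) * B^(n-1-k) mod M
  val('c') - val('g') = 3 - 7 = -4
  B^(n-1-k) = 11^5 mod 127 = 15
  Delta = -4 * 15 mod 127 = 67

Answer: 67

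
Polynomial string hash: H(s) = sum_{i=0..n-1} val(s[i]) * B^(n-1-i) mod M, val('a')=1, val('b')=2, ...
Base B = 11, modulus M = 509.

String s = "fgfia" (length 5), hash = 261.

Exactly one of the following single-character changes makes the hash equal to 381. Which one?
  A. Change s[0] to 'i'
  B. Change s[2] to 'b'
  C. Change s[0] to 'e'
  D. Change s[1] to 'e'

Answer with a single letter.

Answer: C

Derivation:
Option A: s[0]='f'->'i', delta=(9-6)*11^4 mod 509 = 149, hash=261+149 mod 509 = 410
Option B: s[2]='f'->'b', delta=(2-6)*11^2 mod 509 = 25, hash=261+25 mod 509 = 286
Option C: s[0]='f'->'e', delta=(5-6)*11^4 mod 509 = 120, hash=261+120 mod 509 = 381 <-- target
Option D: s[1]='g'->'e', delta=(5-7)*11^3 mod 509 = 392, hash=261+392 mod 509 = 144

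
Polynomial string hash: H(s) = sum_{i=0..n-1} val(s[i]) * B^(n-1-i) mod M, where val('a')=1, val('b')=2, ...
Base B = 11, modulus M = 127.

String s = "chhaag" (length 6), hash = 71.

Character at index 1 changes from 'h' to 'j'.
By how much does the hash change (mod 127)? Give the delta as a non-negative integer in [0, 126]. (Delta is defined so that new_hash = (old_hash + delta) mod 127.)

Answer: 72

Derivation:
Delta formula: (val(new) - val(old)) * B^(n-1-k) mod M
  val('j') - val('h') = 10 - 8 = 2
  B^(n-1-k) = 11^4 mod 127 = 36
  Delta = 2 * 36 mod 127 = 72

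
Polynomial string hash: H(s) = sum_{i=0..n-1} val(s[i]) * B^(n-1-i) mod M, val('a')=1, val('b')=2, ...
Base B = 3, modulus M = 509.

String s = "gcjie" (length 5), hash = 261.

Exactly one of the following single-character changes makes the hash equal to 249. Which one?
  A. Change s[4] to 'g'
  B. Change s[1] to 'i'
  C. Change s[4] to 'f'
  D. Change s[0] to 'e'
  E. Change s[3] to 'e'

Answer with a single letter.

Answer: E

Derivation:
Option A: s[4]='e'->'g', delta=(7-5)*3^0 mod 509 = 2, hash=261+2 mod 509 = 263
Option B: s[1]='c'->'i', delta=(9-3)*3^3 mod 509 = 162, hash=261+162 mod 509 = 423
Option C: s[4]='e'->'f', delta=(6-5)*3^0 mod 509 = 1, hash=261+1 mod 509 = 262
Option D: s[0]='g'->'e', delta=(5-7)*3^4 mod 509 = 347, hash=261+347 mod 509 = 99
Option E: s[3]='i'->'e', delta=(5-9)*3^1 mod 509 = 497, hash=261+497 mod 509 = 249 <-- target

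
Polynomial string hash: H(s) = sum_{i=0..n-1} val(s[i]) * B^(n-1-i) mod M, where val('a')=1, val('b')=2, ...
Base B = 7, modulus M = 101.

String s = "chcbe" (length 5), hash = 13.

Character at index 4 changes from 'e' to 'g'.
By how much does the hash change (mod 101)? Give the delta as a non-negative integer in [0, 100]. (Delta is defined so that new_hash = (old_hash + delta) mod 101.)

Answer: 2

Derivation:
Delta formula: (val(new) - val(old)) * B^(n-1-k) mod M
  val('g') - val('e') = 7 - 5 = 2
  B^(n-1-k) = 7^0 mod 101 = 1
  Delta = 2 * 1 mod 101 = 2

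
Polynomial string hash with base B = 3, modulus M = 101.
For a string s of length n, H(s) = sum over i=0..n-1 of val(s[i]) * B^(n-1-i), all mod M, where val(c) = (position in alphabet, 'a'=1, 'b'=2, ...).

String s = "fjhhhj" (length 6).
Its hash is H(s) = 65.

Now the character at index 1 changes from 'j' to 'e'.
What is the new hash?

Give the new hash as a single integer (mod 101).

val('j') = 10, val('e') = 5
Position k = 1, exponent = n-1-k = 4
B^4 mod M = 3^4 mod 101 = 81
Delta = (5 - 10) * 81 mod 101 = 100
New hash = (65 + 100) mod 101 = 64

Answer: 64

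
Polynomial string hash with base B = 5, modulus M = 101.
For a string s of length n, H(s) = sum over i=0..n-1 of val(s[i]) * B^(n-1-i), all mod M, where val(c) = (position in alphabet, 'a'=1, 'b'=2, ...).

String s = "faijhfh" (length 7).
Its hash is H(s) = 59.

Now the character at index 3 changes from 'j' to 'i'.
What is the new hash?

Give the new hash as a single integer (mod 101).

val('j') = 10, val('i') = 9
Position k = 3, exponent = n-1-k = 3
B^3 mod M = 5^3 mod 101 = 24
Delta = (9 - 10) * 24 mod 101 = 77
New hash = (59 + 77) mod 101 = 35

Answer: 35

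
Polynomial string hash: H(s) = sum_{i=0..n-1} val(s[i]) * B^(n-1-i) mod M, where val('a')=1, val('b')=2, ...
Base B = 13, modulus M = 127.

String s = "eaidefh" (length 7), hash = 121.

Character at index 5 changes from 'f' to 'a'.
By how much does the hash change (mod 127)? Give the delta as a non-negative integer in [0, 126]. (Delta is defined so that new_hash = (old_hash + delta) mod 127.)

Delta formula: (val(new) - val(old)) * B^(n-1-k) mod M
  val('a') - val('f') = 1 - 6 = -5
  B^(n-1-k) = 13^1 mod 127 = 13
  Delta = -5 * 13 mod 127 = 62

Answer: 62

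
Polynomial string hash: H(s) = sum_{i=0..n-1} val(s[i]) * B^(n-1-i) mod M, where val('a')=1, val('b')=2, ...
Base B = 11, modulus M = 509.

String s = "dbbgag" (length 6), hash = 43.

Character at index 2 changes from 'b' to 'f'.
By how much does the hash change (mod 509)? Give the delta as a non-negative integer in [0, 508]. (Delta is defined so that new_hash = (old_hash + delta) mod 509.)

Answer: 234

Derivation:
Delta formula: (val(new) - val(old)) * B^(n-1-k) mod M
  val('f') - val('b') = 6 - 2 = 4
  B^(n-1-k) = 11^3 mod 509 = 313
  Delta = 4 * 313 mod 509 = 234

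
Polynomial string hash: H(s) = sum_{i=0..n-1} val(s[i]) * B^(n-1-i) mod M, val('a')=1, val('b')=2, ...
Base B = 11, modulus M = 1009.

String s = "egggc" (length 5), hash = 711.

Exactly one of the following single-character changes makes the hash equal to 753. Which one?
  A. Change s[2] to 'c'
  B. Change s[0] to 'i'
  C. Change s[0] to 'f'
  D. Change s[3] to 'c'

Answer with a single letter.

Answer: B

Derivation:
Option A: s[2]='g'->'c', delta=(3-7)*11^2 mod 1009 = 525, hash=711+525 mod 1009 = 227
Option B: s[0]='e'->'i', delta=(9-5)*11^4 mod 1009 = 42, hash=711+42 mod 1009 = 753 <-- target
Option C: s[0]='e'->'f', delta=(6-5)*11^4 mod 1009 = 515, hash=711+515 mod 1009 = 217
Option D: s[3]='g'->'c', delta=(3-7)*11^1 mod 1009 = 965, hash=711+965 mod 1009 = 667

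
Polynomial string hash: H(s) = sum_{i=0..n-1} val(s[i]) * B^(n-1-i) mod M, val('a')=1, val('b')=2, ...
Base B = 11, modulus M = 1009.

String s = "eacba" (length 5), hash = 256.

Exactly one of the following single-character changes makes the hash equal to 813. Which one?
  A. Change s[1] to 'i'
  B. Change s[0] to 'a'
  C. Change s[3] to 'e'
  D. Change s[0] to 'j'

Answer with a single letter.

Option A: s[1]='a'->'i', delta=(9-1)*11^3 mod 1009 = 558, hash=256+558 mod 1009 = 814
Option B: s[0]='e'->'a', delta=(1-5)*11^4 mod 1009 = 967, hash=256+967 mod 1009 = 214
Option C: s[3]='b'->'e', delta=(5-2)*11^1 mod 1009 = 33, hash=256+33 mod 1009 = 289
Option D: s[0]='e'->'j', delta=(10-5)*11^4 mod 1009 = 557, hash=256+557 mod 1009 = 813 <-- target

Answer: D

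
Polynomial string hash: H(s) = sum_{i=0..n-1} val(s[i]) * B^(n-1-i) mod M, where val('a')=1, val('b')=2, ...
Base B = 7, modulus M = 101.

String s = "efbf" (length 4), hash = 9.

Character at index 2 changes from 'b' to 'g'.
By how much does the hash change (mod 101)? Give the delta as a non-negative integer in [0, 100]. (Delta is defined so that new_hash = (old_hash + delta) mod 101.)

Answer: 35

Derivation:
Delta formula: (val(new) - val(old)) * B^(n-1-k) mod M
  val('g') - val('b') = 7 - 2 = 5
  B^(n-1-k) = 7^1 mod 101 = 7
  Delta = 5 * 7 mod 101 = 35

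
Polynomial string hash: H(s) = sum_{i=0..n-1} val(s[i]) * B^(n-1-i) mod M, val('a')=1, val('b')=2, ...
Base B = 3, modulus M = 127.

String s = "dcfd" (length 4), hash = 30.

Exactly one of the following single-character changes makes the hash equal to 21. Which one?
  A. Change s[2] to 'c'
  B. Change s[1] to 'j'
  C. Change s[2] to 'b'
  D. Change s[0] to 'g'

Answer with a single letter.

Answer: A

Derivation:
Option A: s[2]='f'->'c', delta=(3-6)*3^1 mod 127 = 118, hash=30+118 mod 127 = 21 <-- target
Option B: s[1]='c'->'j', delta=(10-3)*3^2 mod 127 = 63, hash=30+63 mod 127 = 93
Option C: s[2]='f'->'b', delta=(2-6)*3^1 mod 127 = 115, hash=30+115 mod 127 = 18
Option D: s[0]='d'->'g', delta=(7-4)*3^3 mod 127 = 81, hash=30+81 mod 127 = 111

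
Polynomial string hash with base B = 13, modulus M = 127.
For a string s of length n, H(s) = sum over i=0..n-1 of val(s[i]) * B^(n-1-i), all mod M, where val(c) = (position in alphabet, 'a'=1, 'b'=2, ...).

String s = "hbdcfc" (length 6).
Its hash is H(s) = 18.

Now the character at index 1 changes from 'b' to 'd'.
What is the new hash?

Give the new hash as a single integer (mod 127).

val('b') = 2, val('d') = 4
Position k = 1, exponent = n-1-k = 4
B^4 mod M = 13^4 mod 127 = 113
Delta = (4 - 2) * 113 mod 127 = 99
New hash = (18 + 99) mod 127 = 117

Answer: 117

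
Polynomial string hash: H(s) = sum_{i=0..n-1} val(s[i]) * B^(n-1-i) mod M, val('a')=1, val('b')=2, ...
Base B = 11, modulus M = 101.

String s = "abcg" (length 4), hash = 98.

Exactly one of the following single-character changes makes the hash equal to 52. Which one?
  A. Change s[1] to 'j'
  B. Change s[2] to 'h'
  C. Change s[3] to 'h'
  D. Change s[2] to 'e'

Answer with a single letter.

Option A: s[1]='b'->'j', delta=(10-2)*11^2 mod 101 = 59, hash=98+59 mod 101 = 56
Option B: s[2]='c'->'h', delta=(8-3)*11^1 mod 101 = 55, hash=98+55 mod 101 = 52 <-- target
Option C: s[3]='g'->'h', delta=(8-7)*11^0 mod 101 = 1, hash=98+1 mod 101 = 99
Option D: s[2]='c'->'e', delta=(5-3)*11^1 mod 101 = 22, hash=98+22 mod 101 = 19

Answer: B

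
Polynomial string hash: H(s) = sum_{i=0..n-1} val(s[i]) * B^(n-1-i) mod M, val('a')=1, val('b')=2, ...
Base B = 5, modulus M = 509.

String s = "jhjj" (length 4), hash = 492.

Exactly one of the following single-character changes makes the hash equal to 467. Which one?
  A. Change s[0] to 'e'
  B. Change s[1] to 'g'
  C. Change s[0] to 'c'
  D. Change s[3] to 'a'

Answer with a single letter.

Answer: B

Derivation:
Option A: s[0]='j'->'e', delta=(5-10)*5^3 mod 509 = 393, hash=492+393 mod 509 = 376
Option B: s[1]='h'->'g', delta=(7-8)*5^2 mod 509 = 484, hash=492+484 mod 509 = 467 <-- target
Option C: s[0]='j'->'c', delta=(3-10)*5^3 mod 509 = 143, hash=492+143 mod 509 = 126
Option D: s[3]='j'->'a', delta=(1-10)*5^0 mod 509 = 500, hash=492+500 mod 509 = 483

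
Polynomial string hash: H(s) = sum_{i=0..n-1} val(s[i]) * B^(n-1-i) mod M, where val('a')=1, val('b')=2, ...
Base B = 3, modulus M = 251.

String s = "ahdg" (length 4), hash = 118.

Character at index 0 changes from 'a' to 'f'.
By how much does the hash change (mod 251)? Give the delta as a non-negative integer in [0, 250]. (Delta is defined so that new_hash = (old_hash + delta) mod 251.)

Delta formula: (val(new) - val(old)) * B^(n-1-k) mod M
  val('f') - val('a') = 6 - 1 = 5
  B^(n-1-k) = 3^3 mod 251 = 27
  Delta = 5 * 27 mod 251 = 135

Answer: 135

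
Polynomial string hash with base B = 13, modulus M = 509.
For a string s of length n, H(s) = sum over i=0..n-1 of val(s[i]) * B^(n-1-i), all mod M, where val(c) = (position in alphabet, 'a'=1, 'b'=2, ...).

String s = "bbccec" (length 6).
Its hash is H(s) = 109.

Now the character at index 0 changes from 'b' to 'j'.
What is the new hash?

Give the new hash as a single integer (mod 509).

Answer: 438

Derivation:
val('b') = 2, val('j') = 10
Position k = 0, exponent = n-1-k = 5
B^5 mod M = 13^5 mod 509 = 232
Delta = (10 - 2) * 232 mod 509 = 329
New hash = (109 + 329) mod 509 = 438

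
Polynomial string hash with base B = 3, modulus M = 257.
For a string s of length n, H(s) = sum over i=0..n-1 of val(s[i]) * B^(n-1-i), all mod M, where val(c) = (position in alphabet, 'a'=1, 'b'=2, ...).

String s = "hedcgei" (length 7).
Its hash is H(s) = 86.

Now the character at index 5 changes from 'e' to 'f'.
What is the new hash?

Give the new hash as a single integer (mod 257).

val('e') = 5, val('f') = 6
Position k = 5, exponent = n-1-k = 1
B^1 mod M = 3^1 mod 257 = 3
Delta = (6 - 5) * 3 mod 257 = 3
New hash = (86 + 3) mod 257 = 89

Answer: 89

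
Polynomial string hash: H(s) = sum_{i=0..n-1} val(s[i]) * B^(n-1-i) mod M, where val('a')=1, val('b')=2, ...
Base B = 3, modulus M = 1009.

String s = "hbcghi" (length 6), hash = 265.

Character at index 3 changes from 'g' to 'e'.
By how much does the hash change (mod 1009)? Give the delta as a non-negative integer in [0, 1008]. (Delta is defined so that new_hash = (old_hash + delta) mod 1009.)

Delta formula: (val(new) - val(old)) * B^(n-1-k) mod M
  val('e') - val('g') = 5 - 7 = -2
  B^(n-1-k) = 3^2 mod 1009 = 9
  Delta = -2 * 9 mod 1009 = 991

Answer: 991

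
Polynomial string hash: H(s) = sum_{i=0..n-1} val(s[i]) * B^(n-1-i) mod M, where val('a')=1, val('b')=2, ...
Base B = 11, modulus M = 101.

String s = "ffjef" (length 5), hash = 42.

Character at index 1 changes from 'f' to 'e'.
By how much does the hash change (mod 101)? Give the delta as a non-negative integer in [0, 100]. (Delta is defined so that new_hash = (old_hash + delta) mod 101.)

Delta formula: (val(new) - val(old)) * B^(n-1-k) mod M
  val('e') - val('f') = 5 - 6 = -1
  B^(n-1-k) = 11^3 mod 101 = 18
  Delta = -1 * 18 mod 101 = 83

Answer: 83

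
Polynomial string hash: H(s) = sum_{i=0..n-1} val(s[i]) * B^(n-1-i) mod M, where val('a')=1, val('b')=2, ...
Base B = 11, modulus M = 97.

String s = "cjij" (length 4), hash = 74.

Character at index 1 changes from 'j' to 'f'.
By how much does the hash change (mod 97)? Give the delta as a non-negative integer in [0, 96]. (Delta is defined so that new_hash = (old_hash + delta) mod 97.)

Delta formula: (val(new) - val(old)) * B^(n-1-k) mod M
  val('f') - val('j') = 6 - 10 = -4
  B^(n-1-k) = 11^2 mod 97 = 24
  Delta = -4 * 24 mod 97 = 1

Answer: 1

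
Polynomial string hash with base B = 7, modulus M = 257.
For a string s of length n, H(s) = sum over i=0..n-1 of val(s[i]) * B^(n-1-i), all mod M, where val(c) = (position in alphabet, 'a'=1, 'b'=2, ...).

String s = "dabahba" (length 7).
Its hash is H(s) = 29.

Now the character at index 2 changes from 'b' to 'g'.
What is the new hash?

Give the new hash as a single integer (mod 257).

Answer: 212

Derivation:
val('b') = 2, val('g') = 7
Position k = 2, exponent = n-1-k = 4
B^4 mod M = 7^4 mod 257 = 88
Delta = (7 - 2) * 88 mod 257 = 183
New hash = (29 + 183) mod 257 = 212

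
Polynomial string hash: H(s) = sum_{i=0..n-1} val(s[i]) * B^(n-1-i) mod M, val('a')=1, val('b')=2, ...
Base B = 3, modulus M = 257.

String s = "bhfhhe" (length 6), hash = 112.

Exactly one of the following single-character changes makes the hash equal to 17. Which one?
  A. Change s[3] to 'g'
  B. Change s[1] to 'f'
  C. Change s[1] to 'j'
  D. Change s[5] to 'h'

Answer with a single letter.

Option A: s[3]='h'->'g', delta=(7-8)*3^2 mod 257 = 248, hash=112+248 mod 257 = 103
Option B: s[1]='h'->'f', delta=(6-8)*3^4 mod 257 = 95, hash=112+95 mod 257 = 207
Option C: s[1]='h'->'j', delta=(10-8)*3^4 mod 257 = 162, hash=112+162 mod 257 = 17 <-- target
Option D: s[5]='e'->'h', delta=(8-5)*3^0 mod 257 = 3, hash=112+3 mod 257 = 115

Answer: C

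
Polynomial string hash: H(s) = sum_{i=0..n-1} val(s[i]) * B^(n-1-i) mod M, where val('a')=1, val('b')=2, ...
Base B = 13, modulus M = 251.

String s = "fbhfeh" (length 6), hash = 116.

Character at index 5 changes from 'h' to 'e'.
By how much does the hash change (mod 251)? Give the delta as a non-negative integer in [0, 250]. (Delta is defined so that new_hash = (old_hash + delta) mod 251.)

Answer: 248

Derivation:
Delta formula: (val(new) - val(old)) * B^(n-1-k) mod M
  val('e') - val('h') = 5 - 8 = -3
  B^(n-1-k) = 13^0 mod 251 = 1
  Delta = -3 * 1 mod 251 = 248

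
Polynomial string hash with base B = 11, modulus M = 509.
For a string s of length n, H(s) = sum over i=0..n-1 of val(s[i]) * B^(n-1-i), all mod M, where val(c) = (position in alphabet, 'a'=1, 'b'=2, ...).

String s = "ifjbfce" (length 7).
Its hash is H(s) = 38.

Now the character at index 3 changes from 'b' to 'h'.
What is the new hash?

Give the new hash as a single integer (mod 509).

Answer: 389

Derivation:
val('b') = 2, val('h') = 8
Position k = 3, exponent = n-1-k = 3
B^3 mod M = 11^3 mod 509 = 313
Delta = (8 - 2) * 313 mod 509 = 351
New hash = (38 + 351) mod 509 = 389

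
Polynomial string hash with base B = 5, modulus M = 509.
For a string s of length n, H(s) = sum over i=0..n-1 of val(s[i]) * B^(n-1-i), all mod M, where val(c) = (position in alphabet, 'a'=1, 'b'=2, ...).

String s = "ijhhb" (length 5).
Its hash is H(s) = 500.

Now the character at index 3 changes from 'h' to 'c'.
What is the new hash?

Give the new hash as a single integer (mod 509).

Answer: 475

Derivation:
val('h') = 8, val('c') = 3
Position k = 3, exponent = n-1-k = 1
B^1 mod M = 5^1 mod 509 = 5
Delta = (3 - 8) * 5 mod 509 = 484
New hash = (500 + 484) mod 509 = 475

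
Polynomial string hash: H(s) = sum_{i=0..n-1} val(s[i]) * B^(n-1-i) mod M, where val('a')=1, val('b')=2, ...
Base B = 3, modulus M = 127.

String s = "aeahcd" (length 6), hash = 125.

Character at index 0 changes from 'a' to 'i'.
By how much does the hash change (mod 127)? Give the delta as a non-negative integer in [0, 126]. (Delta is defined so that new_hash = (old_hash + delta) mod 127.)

Delta formula: (val(new) - val(old)) * B^(n-1-k) mod M
  val('i') - val('a') = 9 - 1 = 8
  B^(n-1-k) = 3^5 mod 127 = 116
  Delta = 8 * 116 mod 127 = 39

Answer: 39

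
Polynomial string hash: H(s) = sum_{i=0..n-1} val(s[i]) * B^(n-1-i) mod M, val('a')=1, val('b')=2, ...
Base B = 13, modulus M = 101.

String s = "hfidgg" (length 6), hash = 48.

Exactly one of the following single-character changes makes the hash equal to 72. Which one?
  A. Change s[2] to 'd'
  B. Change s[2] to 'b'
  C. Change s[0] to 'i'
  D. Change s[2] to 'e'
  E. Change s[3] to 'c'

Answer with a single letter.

Answer: A

Derivation:
Option A: s[2]='i'->'d', delta=(4-9)*13^3 mod 101 = 24, hash=48+24 mod 101 = 72 <-- target
Option B: s[2]='i'->'b', delta=(2-9)*13^3 mod 101 = 74, hash=48+74 mod 101 = 21
Option C: s[0]='h'->'i', delta=(9-8)*13^5 mod 101 = 17, hash=48+17 mod 101 = 65
Option D: s[2]='i'->'e', delta=(5-9)*13^3 mod 101 = 100, hash=48+100 mod 101 = 47
Option E: s[3]='d'->'c', delta=(3-4)*13^2 mod 101 = 33, hash=48+33 mod 101 = 81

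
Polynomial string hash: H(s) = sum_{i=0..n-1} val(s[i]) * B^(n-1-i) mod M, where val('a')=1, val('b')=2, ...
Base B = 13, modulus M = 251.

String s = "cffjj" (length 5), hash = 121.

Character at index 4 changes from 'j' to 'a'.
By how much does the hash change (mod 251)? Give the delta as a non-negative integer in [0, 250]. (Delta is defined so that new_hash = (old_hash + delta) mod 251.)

Delta formula: (val(new) - val(old)) * B^(n-1-k) mod M
  val('a') - val('j') = 1 - 10 = -9
  B^(n-1-k) = 13^0 mod 251 = 1
  Delta = -9 * 1 mod 251 = 242

Answer: 242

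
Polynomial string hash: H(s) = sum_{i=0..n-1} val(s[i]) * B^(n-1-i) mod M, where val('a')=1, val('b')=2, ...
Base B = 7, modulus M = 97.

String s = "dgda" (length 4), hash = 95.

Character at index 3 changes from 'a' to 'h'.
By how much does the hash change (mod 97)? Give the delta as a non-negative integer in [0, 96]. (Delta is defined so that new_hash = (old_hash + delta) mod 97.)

Delta formula: (val(new) - val(old)) * B^(n-1-k) mod M
  val('h') - val('a') = 8 - 1 = 7
  B^(n-1-k) = 7^0 mod 97 = 1
  Delta = 7 * 1 mod 97 = 7

Answer: 7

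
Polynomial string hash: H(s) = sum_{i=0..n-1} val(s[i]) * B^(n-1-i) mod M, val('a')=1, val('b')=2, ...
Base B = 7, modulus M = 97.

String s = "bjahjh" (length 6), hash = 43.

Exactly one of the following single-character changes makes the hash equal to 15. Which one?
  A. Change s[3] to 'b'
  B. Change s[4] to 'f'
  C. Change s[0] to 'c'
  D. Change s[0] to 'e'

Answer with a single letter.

Answer: B

Derivation:
Option A: s[3]='h'->'b', delta=(2-8)*7^2 mod 97 = 94, hash=43+94 mod 97 = 40
Option B: s[4]='j'->'f', delta=(6-10)*7^1 mod 97 = 69, hash=43+69 mod 97 = 15 <-- target
Option C: s[0]='b'->'c', delta=(3-2)*7^5 mod 97 = 26, hash=43+26 mod 97 = 69
Option D: s[0]='b'->'e', delta=(5-2)*7^5 mod 97 = 78, hash=43+78 mod 97 = 24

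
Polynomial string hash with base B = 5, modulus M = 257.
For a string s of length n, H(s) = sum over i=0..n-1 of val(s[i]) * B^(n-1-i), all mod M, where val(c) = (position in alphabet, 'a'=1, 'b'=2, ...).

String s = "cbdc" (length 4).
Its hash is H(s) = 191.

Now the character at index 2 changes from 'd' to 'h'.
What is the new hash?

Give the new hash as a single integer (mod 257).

Answer: 211

Derivation:
val('d') = 4, val('h') = 8
Position k = 2, exponent = n-1-k = 1
B^1 mod M = 5^1 mod 257 = 5
Delta = (8 - 4) * 5 mod 257 = 20
New hash = (191 + 20) mod 257 = 211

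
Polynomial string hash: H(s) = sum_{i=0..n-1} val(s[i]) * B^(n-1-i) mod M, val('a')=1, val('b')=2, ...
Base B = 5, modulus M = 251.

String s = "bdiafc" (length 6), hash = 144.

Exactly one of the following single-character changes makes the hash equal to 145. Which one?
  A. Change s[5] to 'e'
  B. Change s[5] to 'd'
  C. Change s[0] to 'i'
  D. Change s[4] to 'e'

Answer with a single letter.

Option A: s[5]='c'->'e', delta=(5-3)*5^0 mod 251 = 2, hash=144+2 mod 251 = 146
Option B: s[5]='c'->'d', delta=(4-3)*5^0 mod 251 = 1, hash=144+1 mod 251 = 145 <-- target
Option C: s[0]='b'->'i', delta=(9-2)*5^5 mod 251 = 38, hash=144+38 mod 251 = 182
Option D: s[4]='f'->'e', delta=(5-6)*5^1 mod 251 = 246, hash=144+246 mod 251 = 139

Answer: B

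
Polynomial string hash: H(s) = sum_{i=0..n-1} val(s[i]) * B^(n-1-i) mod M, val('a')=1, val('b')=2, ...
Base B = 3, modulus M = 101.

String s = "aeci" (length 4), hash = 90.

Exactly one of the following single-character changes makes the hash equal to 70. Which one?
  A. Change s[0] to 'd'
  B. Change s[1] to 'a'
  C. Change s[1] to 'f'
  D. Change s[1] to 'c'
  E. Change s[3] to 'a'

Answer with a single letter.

Option A: s[0]='a'->'d', delta=(4-1)*3^3 mod 101 = 81, hash=90+81 mod 101 = 70 <-- target
Option B: s[1]='e'->'a', delta=(1-5)*3^2 mod 101 = 65, hash=90+65 mod 101 = 54
Option C: s[1]='e'->'f', delta=(6-5)*3^2 mod 101 = 9, hash=90+9 mod 101 = 99
Option D: s[1]='e'->'c', delta=(3-5)*3^2 mod 101 = 83, hash=90+83 mod 101 = 72
Option E: s[3]='i'->'a', delta=(1-9)*3^0 mod 101 = 93, hash=90+93 mod 101 = 82

Answer: A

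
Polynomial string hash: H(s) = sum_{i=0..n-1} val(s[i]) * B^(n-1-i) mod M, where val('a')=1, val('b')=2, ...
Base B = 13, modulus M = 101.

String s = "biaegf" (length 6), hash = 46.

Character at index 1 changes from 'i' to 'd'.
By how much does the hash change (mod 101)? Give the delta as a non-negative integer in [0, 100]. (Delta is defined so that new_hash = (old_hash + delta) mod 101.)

Answer: 9

Derivation:
Delta formula: (val(new) - val(old)) * B^(n-1-k) mod M
  val('d') - val('i') = 4 - 9 = -5
  B^(n-1-k) = 13^4 mod 101 = 79
  Delta = -5 * 79 mod 101 = 9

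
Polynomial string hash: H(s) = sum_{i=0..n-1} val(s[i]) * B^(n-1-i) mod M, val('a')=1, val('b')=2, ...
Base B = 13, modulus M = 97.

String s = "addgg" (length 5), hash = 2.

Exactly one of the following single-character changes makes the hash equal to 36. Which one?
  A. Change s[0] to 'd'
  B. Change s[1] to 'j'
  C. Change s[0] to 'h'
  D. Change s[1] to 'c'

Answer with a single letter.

Option A: s[0]='a'->'d', delta=(4-1)*13^4 mod 97 = 32, hash=2+32 mod 97 = 34
Option B: s[1]='d'->'j', delta=(10-4)*13^3 mod 97 = 87, hash=2+87 mod 97 = 89
Option C: s[0]='a'->'h', delta=(8-1)*13^4 mod 97 = 10, hash=2+10 mod 97 = 12
Option D: s[1]='d'->'c', delta=(3-4)*13^3 mod 97 = 34, hash=2+34 mod 97 = 36 <-- target

Answer: D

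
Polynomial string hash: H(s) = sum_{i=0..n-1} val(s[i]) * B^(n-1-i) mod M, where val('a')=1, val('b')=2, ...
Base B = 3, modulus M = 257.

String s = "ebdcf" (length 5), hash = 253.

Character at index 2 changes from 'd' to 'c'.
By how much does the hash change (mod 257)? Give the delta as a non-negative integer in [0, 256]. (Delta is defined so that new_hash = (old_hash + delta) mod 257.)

Answer: 248

Derivation:
Delta formula: (val(new) - val(old)) * B^(n-1-k) mod M
  val('c') - val('d') = 3 - 4 = -1
  B^(n-1-k) = 3^2 mod 257 = 9
  Delta = -1 * 9 mod 257 = 248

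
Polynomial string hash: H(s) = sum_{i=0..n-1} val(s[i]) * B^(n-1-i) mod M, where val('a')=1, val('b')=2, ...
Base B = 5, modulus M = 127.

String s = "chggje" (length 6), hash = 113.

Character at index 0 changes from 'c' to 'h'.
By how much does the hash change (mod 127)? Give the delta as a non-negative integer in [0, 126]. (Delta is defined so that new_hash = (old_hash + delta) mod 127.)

Answer: 4

Derivation:
Delta formula: (val(new) - val(old)) * B^(n-1-k) mod M
  val('h') - val('c') = 8 - 3 = 5
  B^(n-1-k) = 5^5 mod 127 = 77
  Delta = 5 * 77 mod 127 = 4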